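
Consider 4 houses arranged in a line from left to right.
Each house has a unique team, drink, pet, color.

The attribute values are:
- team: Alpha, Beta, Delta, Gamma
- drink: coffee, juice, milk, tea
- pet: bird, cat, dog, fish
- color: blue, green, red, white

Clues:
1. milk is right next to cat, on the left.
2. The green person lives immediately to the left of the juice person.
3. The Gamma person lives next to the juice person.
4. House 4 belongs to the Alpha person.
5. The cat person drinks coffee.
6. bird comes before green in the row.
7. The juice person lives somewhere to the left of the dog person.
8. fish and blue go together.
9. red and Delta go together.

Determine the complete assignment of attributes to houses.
Solution:

House | Team | Drink | Pet | Color
----------------------------------
  1   | Delta | milk | bird | red
  2   | Gamma | coffee | cat | green
  3   | Beta | juice | fish | blue
  4   | Alpha | tea | dog | white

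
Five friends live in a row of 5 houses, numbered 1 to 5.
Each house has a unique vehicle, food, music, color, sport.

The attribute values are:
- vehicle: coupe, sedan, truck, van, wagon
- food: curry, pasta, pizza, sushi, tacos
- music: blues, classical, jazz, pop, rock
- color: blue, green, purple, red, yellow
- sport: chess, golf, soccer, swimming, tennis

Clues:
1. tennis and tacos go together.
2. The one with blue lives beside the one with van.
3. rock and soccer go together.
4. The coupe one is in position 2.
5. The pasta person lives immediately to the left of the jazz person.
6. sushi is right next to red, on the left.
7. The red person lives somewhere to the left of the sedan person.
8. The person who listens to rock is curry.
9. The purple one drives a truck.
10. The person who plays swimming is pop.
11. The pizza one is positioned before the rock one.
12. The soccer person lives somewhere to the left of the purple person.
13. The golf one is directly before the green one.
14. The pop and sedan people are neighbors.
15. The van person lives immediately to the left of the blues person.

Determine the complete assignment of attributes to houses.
Solution:

House | Vehicle | Food | Music | Color | Sport
----------------------------------------------
  1   | wagon | sushi | classical | yellow | chess
  2   | coupe | pasta | pop | red | swimming
  3   | sedan | pizza | jazz | blue | golf
  4   | van | curry | rock | green | soccer
  5   | truck | tacos | blues | purple | tennis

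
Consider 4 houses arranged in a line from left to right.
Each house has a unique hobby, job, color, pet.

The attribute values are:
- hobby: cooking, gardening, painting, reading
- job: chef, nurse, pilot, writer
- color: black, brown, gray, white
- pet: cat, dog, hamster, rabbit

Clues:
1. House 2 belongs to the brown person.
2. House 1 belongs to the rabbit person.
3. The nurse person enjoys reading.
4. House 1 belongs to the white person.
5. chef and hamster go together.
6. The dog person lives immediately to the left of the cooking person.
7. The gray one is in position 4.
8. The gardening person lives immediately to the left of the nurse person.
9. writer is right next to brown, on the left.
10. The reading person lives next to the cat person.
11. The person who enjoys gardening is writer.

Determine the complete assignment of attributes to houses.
Solution:

House | Hobby | Job | Color | Pet
---------------------------------
  1   | gardening | writer | white | rabbit
  2   | reading | nurse | brown | dog
  3   | cooking | pilot | black | cat
  4   | painting | chef | gray | hamster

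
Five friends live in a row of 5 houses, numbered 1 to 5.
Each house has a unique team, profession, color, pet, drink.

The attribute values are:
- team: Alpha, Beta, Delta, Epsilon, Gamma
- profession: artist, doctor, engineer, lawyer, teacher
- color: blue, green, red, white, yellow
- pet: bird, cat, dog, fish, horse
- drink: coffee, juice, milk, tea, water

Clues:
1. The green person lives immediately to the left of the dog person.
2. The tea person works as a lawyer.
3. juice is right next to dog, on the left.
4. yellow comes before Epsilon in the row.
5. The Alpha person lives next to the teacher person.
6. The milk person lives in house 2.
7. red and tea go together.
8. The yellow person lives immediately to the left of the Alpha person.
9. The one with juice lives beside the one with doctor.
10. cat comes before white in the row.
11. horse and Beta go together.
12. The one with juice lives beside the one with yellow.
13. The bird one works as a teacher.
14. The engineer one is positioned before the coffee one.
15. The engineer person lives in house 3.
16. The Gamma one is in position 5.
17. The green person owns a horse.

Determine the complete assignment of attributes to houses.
Solution:

House | Team | Profession | Color | Pet | Drink
-----------------------------------------------
  1   | Beta | artist | green | horse | juice
  2   | Delta | doctor | yellow | dog | milk
  3   | Alpha | engineer | blue | cat | water
  4   | Epsilon | teacher | white | bird | coffee
  5   | Gamma | lawyer | red | fish | tea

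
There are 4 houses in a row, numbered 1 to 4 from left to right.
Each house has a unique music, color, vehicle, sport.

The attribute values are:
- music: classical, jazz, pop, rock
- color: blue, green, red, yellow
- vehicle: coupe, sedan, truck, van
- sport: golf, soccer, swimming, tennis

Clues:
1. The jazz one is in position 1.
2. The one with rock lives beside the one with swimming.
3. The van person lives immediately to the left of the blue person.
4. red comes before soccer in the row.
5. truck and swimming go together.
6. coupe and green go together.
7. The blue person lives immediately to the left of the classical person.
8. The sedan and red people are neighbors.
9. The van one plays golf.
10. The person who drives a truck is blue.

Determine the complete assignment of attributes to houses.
Solution:

House | Music | Color | Vehicle | Sport
---------------------------------------
  1   | jazz | yellow | sedan | tennis
  2   | rock | red | van | golf
  3   | pop | blue | truck | swimming
  4   | classical | green | coupe | soccer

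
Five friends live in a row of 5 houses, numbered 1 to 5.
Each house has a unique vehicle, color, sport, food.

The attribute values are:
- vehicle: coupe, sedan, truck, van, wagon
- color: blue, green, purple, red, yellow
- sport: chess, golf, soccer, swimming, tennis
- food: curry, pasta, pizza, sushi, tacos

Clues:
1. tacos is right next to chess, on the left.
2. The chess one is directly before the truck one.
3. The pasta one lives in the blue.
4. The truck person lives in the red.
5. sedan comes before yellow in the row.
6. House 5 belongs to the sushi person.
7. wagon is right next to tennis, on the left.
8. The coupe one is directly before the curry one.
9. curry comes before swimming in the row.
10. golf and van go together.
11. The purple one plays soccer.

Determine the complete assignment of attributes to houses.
Solution:

House | Vehicle | Color | Sport | Food
--------------------------------------
  1   | coupe | purple | soccer | tacos
  2   | wagon | green | chess | curry
  3   | truck | red | tennis | pizza
  4   | sedan | blue | swimming | pasta
  5   | van | yellow | golf | sushi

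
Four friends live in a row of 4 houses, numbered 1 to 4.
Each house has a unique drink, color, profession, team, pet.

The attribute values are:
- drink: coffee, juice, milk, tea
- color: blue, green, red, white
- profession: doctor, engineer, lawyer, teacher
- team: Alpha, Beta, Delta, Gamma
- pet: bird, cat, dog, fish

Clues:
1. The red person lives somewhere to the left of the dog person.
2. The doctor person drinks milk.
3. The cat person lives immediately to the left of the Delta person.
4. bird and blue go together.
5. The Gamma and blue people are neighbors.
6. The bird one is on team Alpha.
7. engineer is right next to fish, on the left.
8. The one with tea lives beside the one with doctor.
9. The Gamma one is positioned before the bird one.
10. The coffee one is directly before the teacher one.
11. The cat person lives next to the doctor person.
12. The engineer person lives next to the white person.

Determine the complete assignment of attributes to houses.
Solution:

House | Drink | Color | Profession | Team | Pet
-----------------------------------------------
  1   | tea | red | engineer | Beta | cat
  2   | milk | white | doctor | Delta | fish
  3   | coffee | green | lawyer | Gamma | dog
  4   | juice | blue | teacher | Alpha | bird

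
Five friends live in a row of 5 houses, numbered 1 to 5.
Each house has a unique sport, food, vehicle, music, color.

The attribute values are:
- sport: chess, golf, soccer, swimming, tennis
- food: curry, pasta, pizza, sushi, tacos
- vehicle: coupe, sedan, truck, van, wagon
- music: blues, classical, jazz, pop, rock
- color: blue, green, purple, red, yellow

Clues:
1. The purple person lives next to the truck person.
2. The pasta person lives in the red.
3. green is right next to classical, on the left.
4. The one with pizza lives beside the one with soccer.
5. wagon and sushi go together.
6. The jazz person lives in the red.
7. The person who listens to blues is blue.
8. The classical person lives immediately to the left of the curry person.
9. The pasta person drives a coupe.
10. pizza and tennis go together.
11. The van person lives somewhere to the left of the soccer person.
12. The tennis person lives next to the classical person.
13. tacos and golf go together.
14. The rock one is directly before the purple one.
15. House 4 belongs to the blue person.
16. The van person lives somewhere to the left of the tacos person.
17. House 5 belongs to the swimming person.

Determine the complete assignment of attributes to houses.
Solution:

House | Sport | Food | Vehicle | Music | Color
----------------------------------------------
  1   | tennis | pizza | van | rock | green
  2   | soccer | sushi | wagon | classical | purple
  3   | chess | curry | truck | pop | yellow
  4   | golf | tacos | sedan | blues | blue
  5   | swimming | pasta | coupe | jazz | red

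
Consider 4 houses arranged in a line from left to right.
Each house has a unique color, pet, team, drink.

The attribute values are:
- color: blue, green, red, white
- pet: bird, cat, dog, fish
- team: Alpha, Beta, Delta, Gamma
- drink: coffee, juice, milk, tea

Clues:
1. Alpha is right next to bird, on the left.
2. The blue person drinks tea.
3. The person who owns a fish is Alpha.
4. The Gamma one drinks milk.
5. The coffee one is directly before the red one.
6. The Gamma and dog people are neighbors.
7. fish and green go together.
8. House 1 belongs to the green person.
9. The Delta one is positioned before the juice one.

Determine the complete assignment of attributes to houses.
Solution:

House | Color | Pet | Team | Drink
----------------------------------
  1   | green | fish | Alpha | coffee
  2   | red | bird | Gamma | milk
  3   | blue | dog | Delta | tea
  4   | white | cat | Beta | juice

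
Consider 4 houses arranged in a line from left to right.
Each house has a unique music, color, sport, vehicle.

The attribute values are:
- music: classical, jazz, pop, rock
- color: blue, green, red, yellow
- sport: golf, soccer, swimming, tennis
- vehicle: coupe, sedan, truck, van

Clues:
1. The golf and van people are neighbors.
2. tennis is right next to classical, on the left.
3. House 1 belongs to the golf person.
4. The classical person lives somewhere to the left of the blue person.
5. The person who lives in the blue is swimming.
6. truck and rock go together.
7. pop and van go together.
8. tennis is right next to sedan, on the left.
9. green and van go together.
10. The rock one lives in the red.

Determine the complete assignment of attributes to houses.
Solution:

House | Music | Color | Sport | Vehicle
---------------------------------------
  1   | rock | red | golf | truck
  2   | pop | green | tennis | van
  3   | classical | yellow | soccer | sedan
  4   | jazz | blue | swimming | coupe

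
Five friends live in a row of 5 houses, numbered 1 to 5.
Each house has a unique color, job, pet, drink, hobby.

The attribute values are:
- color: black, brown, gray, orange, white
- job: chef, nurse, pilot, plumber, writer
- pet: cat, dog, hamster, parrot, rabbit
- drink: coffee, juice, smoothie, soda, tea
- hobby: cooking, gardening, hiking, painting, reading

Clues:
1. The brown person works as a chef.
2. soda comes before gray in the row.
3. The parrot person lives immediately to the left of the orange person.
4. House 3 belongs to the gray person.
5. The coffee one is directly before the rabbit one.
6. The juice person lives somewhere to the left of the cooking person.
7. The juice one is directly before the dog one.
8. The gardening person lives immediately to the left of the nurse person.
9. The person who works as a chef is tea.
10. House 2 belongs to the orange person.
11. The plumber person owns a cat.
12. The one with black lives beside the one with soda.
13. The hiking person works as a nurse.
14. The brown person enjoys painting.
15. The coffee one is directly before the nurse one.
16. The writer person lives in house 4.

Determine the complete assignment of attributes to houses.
Solution:

House | Color | Job | Pet | Drink | Hobby
-----------------------------------------
  1   | black | pilot | parrot | coffee | gardening
  2   | orange | nurse | rabbit | soda | hiking
  3   | gray | plumber | cat | juice | reading
  4   | white | writer | dog | smoothie | cooking
  5   | brown | chef | hamster | tea | painting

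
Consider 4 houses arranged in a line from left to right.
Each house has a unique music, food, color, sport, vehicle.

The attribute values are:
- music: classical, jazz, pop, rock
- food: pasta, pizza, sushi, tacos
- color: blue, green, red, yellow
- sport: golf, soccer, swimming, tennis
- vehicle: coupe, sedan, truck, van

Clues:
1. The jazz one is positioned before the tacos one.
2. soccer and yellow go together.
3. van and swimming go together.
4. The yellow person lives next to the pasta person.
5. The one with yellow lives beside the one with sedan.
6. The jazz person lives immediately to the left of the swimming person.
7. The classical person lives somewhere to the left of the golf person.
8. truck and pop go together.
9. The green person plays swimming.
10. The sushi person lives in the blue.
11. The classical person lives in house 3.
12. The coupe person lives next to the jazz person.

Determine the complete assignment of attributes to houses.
Solution:

House | Music | Food | Color | Sport | Vehicle
----------------------------------------------
  1   | rock | pizza | yellow | soccer | coupe
  2   | jazz | pasta | red | tennis | sedan
  3   | classical | tacos | green | swimming | van
  4   | pop | sushi | blue | golf | truck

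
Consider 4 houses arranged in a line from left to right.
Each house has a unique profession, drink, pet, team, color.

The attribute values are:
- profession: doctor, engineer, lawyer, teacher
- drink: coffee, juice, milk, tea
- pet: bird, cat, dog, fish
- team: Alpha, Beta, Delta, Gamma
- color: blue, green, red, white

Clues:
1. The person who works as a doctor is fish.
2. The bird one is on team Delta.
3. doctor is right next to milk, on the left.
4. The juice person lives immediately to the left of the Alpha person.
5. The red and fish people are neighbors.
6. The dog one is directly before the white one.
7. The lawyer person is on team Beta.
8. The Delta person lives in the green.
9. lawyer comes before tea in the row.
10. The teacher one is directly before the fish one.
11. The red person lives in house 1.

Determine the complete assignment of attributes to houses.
Solution:

House | Profession | Drink | Pet | Team | Color
-----------------------------------------------
  1   | teacher | juice | dog | Gamma | red
  2   | doctor | coffee | fish | Alpha | white
  3   | lawyer | milk | cat | Beta | blue
  4   | engineer | tea | bird | Delta | green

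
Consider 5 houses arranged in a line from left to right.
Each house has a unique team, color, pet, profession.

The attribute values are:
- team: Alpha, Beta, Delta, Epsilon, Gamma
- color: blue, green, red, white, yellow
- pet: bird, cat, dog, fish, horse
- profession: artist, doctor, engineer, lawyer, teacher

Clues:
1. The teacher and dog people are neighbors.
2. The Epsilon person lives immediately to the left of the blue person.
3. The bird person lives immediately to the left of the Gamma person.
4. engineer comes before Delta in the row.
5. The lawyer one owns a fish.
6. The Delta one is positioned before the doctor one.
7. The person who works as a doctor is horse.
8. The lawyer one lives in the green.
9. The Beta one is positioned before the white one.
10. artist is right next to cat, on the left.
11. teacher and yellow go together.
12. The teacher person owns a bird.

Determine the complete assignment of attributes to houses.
Solution:

House | Team | Color | Pet | Profession
---------------------------------------
  1   | Epsilon | yellow | bird | teacher
  2   | Gamma | blue | dog | artist
  3   | Beta | red | cat | engineer
  4   | Delta | green | fish | lawyer
  5   | Alpha | white | horse | doctor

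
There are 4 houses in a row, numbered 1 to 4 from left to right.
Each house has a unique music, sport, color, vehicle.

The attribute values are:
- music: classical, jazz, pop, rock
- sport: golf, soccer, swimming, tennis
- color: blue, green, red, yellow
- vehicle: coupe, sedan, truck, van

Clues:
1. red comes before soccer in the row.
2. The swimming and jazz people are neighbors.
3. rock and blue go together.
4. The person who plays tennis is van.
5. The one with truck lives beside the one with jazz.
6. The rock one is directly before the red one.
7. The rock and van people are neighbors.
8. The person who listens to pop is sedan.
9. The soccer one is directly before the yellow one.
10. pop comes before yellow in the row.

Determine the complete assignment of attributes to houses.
Solution:

House | Music | Sport | Color | Vehicle
---------------------------------------
  1   | rock | swimming | blue | truck
  2   | jazz | tennis | red | van
  3   | pop | soccer | green | sedan
  4   | classical | golf | yellow | coupe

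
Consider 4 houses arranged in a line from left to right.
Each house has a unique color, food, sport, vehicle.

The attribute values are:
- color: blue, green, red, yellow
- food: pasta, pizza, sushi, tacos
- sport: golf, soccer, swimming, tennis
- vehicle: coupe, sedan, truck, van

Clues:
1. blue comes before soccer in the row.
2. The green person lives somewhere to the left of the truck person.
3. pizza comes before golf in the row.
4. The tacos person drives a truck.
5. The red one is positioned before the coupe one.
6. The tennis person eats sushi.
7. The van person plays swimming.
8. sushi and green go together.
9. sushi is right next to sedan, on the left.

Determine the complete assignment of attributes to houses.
Solution:

House | Color | Food | Sport | Vehicle
--------------------------------------
  1   | red | pizza | swimming | van
  2   | green | sushi | tennis | coupe
  3   | blue | pasta | golf | sedan
  4   | yellow | tacos | soccer | truck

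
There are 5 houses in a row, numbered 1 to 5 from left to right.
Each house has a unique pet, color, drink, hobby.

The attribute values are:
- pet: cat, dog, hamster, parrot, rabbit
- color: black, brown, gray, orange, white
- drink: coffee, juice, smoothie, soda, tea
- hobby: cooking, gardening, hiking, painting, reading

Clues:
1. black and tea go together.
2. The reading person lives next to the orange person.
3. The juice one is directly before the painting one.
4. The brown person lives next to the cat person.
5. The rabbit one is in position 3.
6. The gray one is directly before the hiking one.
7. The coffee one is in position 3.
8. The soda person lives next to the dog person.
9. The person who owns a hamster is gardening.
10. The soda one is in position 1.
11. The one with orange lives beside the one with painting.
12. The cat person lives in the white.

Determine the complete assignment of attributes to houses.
Solution:

House | Pet | Color | Drink | Hobby
-----------------------------------
  1   | parrot | gray | soda | reading
  2   | dog | orange | juice | hiking
  3   | rabbit | brown | coffee | painting
  4   | cat | white | smoothie | cooking
  5   | hamster | black | tea | gardening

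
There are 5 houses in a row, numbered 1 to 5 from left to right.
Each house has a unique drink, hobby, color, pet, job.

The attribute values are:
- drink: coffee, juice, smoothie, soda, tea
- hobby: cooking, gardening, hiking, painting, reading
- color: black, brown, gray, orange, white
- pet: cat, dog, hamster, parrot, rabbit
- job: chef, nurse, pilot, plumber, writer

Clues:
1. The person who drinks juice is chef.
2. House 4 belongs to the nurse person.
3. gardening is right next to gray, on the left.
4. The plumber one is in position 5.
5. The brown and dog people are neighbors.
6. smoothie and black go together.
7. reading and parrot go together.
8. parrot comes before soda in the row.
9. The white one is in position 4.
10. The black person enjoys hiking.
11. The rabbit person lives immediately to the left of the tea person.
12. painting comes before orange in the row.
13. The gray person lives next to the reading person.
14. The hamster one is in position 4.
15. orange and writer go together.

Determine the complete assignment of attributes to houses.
Solution:

House | Drink | Hobby | Color | Pet | Job
-----------------------------------------
  1   | juice | gardening | brown | rabbit | chef
  2   | tea | painting | gray | dog | pilot
  3   | coffee | reading | orange | parrot | writer
  4   | soda | cooking | white | hamster | nurse
  5   | smoothie | hiking | black | cat | plumber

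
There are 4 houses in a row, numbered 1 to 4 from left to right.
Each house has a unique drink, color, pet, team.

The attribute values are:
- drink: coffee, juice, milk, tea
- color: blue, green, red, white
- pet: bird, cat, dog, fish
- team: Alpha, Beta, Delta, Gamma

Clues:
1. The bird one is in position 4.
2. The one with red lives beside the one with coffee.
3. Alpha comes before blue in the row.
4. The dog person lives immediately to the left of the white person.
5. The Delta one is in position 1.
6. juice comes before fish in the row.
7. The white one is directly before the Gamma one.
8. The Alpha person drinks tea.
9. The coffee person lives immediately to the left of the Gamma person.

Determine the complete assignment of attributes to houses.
Solution:

House | Drink | Color | Pet | Team
----------------------------------
  1   | juice | green | cat | Delta
  2   | tea | red | dog | Alpha
  3   | coffee | white | fish | Beta
  4   | milk | blue | bird | Gamma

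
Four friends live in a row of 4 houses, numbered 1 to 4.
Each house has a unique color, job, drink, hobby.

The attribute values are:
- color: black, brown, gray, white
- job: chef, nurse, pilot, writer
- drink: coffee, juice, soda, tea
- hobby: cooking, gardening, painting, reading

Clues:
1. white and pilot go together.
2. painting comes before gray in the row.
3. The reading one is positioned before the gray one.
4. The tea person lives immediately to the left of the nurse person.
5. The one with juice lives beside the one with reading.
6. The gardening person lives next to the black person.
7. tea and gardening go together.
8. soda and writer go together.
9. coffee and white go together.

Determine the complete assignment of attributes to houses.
Solution:

House | Color | Job | Drink | Hobby
-----------------------------------
  1   | brown | chef | tea | gardening
  2   | black | nurse | juice | painting
  3   | white | pilot | coffee | reading
  4   | gray | writer | soda | cooking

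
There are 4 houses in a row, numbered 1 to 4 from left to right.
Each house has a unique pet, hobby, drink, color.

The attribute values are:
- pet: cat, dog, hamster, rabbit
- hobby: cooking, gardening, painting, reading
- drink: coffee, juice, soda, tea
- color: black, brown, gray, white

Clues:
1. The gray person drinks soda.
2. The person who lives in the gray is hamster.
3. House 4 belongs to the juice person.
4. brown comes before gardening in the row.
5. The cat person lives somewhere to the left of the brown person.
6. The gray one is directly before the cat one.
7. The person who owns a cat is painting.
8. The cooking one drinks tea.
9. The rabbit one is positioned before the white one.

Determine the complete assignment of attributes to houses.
Solution:

House | Pet | Hobby | Drink | Color
-----------------------------------
  1   | hamster | reading | soda | gray
  2   | cat | painting | coffee | black
  3   | rabbit | cooking | tea | brown
  4   | dog | gardening | juice | white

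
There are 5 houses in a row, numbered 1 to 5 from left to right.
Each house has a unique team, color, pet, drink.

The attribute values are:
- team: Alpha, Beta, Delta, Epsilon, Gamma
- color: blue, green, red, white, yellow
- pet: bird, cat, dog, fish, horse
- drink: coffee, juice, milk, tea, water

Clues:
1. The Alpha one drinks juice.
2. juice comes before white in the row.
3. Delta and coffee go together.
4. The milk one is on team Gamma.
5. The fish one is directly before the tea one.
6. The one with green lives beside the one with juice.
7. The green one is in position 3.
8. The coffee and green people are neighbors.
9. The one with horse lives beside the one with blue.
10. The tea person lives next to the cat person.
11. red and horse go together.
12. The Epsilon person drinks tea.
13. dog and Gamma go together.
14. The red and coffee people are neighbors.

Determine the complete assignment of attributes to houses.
Solution:

House | Team | Color | Pet | Drink
----------------------------------
  1   | Beta | red | horse | water
  2   | Delta | blue | fish | coffee
  3   | Epsilon | green | bird | tea
  4   | Alpha | yellow | cat | juice
  5   | Gamma | white | dog | milk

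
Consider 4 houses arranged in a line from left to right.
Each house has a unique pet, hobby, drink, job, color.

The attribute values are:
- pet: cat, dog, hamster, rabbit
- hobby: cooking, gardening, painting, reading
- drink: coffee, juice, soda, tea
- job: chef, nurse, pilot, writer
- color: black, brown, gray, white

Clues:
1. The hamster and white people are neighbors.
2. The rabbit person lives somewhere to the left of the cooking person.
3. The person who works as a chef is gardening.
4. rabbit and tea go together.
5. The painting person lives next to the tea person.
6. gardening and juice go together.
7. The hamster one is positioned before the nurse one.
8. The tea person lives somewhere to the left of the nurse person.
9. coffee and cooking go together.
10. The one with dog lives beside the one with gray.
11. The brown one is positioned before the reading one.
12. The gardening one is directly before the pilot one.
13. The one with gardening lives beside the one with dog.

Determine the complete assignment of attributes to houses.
Solution:

House | Pet | Hobby | Drink | Job | Color
-----------------------------------------
  1   | hamster | gardening | juice | chef | brown
  2   | dog | painting | soda | pilot | white
  3   | rabbit | reading | tea | writer | gray
  4   | cat | cooking | coffee | nurse | black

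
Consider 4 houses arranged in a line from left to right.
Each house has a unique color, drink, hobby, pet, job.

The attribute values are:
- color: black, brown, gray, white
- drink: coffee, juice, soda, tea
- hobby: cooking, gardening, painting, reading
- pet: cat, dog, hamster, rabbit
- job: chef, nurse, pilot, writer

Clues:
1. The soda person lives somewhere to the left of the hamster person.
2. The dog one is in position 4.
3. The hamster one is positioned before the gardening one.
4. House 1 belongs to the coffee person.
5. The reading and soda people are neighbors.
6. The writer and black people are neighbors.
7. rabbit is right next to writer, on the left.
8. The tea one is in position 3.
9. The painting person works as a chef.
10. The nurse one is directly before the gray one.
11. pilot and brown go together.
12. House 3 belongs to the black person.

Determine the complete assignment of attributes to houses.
Solution:

House | Color | Drink | Hobby | Pet | Job
-----------------------------------------
  1   | white | coffee | reading | rabbit | nurse
  2   | gray | soda | cooking | cat | writer
  3   | black | tea | painting | hamster | chef
  4   | brown | juice | gardening | dog | pilot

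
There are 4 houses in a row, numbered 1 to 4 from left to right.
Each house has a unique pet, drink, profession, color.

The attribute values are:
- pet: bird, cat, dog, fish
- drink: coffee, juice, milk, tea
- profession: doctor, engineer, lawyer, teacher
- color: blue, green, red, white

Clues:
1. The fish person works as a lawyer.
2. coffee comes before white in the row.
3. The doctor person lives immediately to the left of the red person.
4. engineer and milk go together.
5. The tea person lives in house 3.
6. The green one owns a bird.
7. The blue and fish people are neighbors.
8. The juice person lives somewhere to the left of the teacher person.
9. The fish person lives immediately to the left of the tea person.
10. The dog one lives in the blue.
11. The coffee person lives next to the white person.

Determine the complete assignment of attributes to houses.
Solution:

House | Pet | Drink | Profession | Color
----------------------------------------
  1   | dog | juice | doctor | blue
  2   | fish | coffee | lawyer | red
  3   | cat | tea | teacher | white
  4   | bird | milk | engineer | green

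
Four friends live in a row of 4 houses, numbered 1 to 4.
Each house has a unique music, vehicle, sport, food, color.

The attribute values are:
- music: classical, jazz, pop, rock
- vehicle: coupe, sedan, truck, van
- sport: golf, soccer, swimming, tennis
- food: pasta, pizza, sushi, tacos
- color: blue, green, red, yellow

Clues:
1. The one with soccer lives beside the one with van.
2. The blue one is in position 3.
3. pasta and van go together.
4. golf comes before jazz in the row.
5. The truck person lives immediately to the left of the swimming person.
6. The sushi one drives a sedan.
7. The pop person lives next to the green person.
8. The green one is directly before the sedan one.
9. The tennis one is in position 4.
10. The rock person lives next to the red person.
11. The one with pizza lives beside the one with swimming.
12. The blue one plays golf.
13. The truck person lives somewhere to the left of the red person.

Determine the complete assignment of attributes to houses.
Solution:

House | Music | Vehicle | Sport | Food | Color
----------------------------------------------
  1   | pop | truck | soccer | pizza | yellow
  2   | classical | van | swimming | pasta | green
  3   | rock | sedan | golf | sushi | blue
  4   | jazz | coupe | tennis | tacos | red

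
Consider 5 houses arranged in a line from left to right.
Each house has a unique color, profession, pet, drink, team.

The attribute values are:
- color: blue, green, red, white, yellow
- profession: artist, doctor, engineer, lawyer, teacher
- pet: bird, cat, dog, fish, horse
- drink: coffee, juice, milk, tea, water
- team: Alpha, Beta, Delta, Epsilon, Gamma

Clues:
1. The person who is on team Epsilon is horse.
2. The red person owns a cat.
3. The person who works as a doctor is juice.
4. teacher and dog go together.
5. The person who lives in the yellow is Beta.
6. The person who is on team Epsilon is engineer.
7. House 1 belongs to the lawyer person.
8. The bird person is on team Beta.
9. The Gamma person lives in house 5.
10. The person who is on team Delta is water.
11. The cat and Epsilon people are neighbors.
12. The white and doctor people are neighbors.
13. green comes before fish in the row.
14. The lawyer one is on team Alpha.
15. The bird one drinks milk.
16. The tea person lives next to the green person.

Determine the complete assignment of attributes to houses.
Solution:

House | Color | Profession | Pet | Drink | Team
-----------------------------------------------
  1   | red | lawyer | cat | tea | Alpha
  2   | green | engineer | horse | coffee | Epsilon
  3   | yellow | artist | bird | milk | Beta
  4   | white | teacher | dog | water | Delta
  5   | blue | doctor | fish | juice | Gamma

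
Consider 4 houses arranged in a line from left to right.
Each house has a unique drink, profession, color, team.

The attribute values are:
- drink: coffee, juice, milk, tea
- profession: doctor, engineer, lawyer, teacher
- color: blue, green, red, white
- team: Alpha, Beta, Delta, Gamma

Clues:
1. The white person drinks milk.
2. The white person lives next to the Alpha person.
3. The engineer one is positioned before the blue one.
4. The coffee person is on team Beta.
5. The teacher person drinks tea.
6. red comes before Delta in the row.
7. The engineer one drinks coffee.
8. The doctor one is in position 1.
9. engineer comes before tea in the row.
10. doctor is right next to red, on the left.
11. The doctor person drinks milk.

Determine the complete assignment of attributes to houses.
Solution:

House | Drink | Profession | Color | Team
-----------------------------------------
  1   | milk | doctor | white | Gamma
  2   | juice | lawyer | red | Alpha
  3   | coffee | engineer | green | Beta
  4   | tea | teacher | blue | Delta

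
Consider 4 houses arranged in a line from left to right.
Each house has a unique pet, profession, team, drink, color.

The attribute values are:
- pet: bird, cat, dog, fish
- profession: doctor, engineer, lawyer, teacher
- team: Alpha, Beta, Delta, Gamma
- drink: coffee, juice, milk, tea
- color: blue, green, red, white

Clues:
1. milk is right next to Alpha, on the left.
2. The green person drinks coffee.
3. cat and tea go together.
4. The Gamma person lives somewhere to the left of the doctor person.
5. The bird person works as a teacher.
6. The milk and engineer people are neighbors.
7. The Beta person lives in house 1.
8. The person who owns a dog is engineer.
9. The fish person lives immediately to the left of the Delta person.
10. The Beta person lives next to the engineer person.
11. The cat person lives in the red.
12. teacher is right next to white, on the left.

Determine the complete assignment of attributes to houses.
Solution:

House | Pet | Profession | Team | Drink | Color
-----------------------------------------------
  1   | bird | teacher | Beta | milk | blue
  2   | dog | engineer | Alpha | juice | white
  3   | fish | lawyer | Gamma | coffee | green
  4   | cat | doctor | Delta | tea | red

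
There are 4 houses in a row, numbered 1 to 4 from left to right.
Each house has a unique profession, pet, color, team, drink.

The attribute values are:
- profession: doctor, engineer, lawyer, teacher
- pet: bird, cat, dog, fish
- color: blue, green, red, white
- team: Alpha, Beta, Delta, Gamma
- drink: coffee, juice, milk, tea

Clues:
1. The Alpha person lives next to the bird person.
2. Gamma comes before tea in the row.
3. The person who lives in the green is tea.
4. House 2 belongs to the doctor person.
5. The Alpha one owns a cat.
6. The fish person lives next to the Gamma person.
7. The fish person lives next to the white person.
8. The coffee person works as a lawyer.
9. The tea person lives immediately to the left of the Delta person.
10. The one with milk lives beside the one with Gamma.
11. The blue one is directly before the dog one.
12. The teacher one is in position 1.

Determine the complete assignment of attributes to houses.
Solution:

House | Profession | Pet | Color | Team | Drink
-----------------------------------------------
  1   | teacher | fish | blue | Beta | milk
  2   | doctor | dog | white | Gamma | juice
  3   | engineer | cat | green | Alpha | tea
  4   | lawyer | bird | red | Delta | coffee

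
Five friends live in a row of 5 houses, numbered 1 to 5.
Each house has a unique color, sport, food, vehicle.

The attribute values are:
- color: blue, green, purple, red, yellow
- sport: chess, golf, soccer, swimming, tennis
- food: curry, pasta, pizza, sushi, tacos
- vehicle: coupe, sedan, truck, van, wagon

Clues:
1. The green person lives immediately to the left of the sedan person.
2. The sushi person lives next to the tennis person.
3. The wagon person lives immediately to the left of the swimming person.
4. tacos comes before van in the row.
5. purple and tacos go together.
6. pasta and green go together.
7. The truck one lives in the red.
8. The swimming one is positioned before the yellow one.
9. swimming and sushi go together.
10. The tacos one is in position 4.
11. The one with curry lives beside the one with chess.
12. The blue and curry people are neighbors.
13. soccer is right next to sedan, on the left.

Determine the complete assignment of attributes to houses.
Solution:

House | Color | Sport | Food | Vehicle
--------------------------------------
  1   | green | soccer | pasta | wagon
  2   | blue | swimming | sushi | sedan
  3   | red | tennis | curry | truck
  4   | purple | chess | tacos | coupe
  5   | yellow | golf | pizza | van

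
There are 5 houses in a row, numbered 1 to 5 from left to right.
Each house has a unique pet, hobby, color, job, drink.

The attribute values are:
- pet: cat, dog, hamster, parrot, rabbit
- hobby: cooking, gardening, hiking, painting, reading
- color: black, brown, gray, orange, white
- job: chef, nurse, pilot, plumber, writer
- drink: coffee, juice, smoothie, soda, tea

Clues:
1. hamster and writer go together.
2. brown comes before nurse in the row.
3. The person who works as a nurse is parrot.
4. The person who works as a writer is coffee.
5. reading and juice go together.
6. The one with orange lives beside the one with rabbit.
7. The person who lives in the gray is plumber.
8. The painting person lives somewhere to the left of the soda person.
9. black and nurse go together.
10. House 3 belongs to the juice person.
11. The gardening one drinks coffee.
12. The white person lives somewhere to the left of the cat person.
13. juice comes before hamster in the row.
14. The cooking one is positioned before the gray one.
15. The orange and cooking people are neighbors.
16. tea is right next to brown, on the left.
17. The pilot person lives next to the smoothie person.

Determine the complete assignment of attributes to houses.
Solution:

House | Pet | Hobby | Color | Job | Drink
-----------------------------------------
  1   | dog | painting | orange | pilot | tea
  2   | rabbit | cooking | brown | chef | smoothie
  3   | parrot | reading | black | nurse | juice
  4   | hamster | gardening | white | writer | coffee
  5   | cat | hiking | gray | plumber | soda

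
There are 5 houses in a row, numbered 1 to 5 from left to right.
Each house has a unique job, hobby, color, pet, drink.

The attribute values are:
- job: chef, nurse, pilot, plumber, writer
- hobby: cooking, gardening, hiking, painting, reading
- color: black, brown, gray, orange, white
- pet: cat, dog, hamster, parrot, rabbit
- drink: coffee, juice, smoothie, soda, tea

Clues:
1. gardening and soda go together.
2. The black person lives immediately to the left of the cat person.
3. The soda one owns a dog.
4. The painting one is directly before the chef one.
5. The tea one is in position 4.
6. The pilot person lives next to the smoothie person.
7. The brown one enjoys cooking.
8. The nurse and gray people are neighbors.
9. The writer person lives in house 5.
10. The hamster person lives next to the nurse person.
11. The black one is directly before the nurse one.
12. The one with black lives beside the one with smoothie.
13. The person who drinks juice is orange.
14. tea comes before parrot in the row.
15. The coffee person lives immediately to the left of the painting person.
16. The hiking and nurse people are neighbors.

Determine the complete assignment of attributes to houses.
Solution:

House | Job | Hobby | Color | Pet | Drink
-----------------------------------------
  1   | pilot | hiking | black | hamster | coffee
  2   | nurse | painting | white | cat | smoothie
  3   | chef | gardening | gray | dog | soda
  4   | plumber | cooking | brown | rabbit | tea
  5   | writer | reading | orange | parrot | juice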